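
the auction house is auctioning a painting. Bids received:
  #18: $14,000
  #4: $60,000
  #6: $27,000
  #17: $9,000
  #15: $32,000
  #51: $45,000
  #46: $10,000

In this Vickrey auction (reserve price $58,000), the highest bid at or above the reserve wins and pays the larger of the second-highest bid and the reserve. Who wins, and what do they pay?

Sorting bids: 60,000 (#4) > 45,000 (#51) > 32,000 (#15) > 27,000 (#6) > 14,000 (#18) > 10,000 (#46) > …
Highest eligible bid: #4 at $60,000.
Second-highest bid $45,000 is below the reserve $58,000, so the reserve binds → payment $58,000.

#4 pays $58,000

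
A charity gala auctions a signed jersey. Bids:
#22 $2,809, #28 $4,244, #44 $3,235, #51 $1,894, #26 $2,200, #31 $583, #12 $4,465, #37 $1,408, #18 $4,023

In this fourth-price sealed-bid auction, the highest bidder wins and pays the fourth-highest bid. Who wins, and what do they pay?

#12 pays $3,235

Bids in order: 4,465 (#12) > 4,244 (#28) > 4,023 (#18) > 3,235 (#44) > 2,809 (#22) > 2,200 (#26) > …
#12 wins; payment is bid #4 in the ranking = $3,235.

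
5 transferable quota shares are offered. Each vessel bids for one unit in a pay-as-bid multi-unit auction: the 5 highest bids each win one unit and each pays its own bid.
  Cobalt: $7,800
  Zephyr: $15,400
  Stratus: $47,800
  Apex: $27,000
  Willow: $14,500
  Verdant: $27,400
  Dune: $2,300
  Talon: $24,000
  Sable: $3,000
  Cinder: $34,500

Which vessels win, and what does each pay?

Ordering the bids: 47,800 (Stratus), 34,500 (Cinder), 27,400 (Verdant), 27,000 (Apex), 24,000 (Talon), 15,400 (Zephyr), 14,500 (Willow), …
Winners (5 units): Stratus, Cinder, Verdant, Apex, Talon.
Each winner pays its own bid: Stratus $47,800, Cinder $34,500, Verdant $27,400, Apex $27,000, Talon $24,000.

Stratus $47,800, Cinder $34,500, Verdant $27,400, Apex $27,000, Talon $24,000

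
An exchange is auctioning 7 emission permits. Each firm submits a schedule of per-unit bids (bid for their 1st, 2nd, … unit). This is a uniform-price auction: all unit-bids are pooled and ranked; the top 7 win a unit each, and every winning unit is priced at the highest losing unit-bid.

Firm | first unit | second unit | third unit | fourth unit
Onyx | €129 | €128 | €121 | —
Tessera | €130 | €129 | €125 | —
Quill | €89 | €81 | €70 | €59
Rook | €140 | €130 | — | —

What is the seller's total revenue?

Total revenue: €847

Pooled unit-bids ranked (top 7): 140 (Rook-1), 130 (Tessera-1), 130 (Rook-2), 129 (Onyx-1), 129 (Tessera-2), 128 (Onyx-2), 125 (Tessera-3)
Highest rejected unit-bid = €121.
Allocation: Onyx 2, Rook 2, Tessera 3. Every unit priced at €121.
Revenue = 7 × 121 = €847.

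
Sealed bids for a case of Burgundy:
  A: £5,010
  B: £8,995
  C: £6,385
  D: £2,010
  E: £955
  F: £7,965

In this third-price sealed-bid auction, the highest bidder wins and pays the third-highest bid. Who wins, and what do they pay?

Rule: the highest bidder wins and pays the third-highest bid.
Bids in order: 8,995 (B) > 7,965 (F) > 6,385 (C) > 5,010 (A) > 2,010 (D) > 955 (E)
B wins; payment is bid #3 in the ranking = £6,385.

B pays £6,385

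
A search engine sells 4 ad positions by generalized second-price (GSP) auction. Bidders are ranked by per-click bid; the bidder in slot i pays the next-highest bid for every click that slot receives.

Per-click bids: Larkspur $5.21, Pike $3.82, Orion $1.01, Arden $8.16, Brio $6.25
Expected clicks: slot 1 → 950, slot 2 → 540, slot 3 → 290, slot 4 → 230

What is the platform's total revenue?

Total revenue: $10091.00

Ranked by bid: $8.16 (Arden) > $6.25 (Brio) > $5.21 (Larkspur) > $3.82 (Pike) > $1.01 (Orion)
Slot 1: Arden pays $6.25 × 950 = $5937.50
Slot 2: Brio pays $5.21 × 540 = $2813.40
Slot 3: Larkspur pays $3.82 × 290 = $1107.80
Slot 4: Pike pays $1.01 × 230 = $232.30
Total = $10091.00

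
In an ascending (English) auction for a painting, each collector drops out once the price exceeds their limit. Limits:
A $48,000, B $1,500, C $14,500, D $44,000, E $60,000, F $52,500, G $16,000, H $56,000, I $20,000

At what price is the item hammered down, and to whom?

E wins at $56,000

Limits ranked: 60,000 (E) > 56,000 (H) > 52,500 (F) > 48,000 (A) > 44,000 (D) > 20,000 (I) > …
H is the last rival to drop out, at $56,000; E remains and wins at that price.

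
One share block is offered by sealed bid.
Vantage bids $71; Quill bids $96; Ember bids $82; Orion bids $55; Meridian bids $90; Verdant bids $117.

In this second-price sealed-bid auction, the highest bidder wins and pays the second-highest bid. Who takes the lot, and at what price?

Sorting bids: 117 (Verdant) > 96 (Quill) > 90 (Meridian) > 82 (Ember) > 71 (Vantage) > 55 (Orion)
Verdant is highest; pays the second-highest bid, $96.

Verdant pays $96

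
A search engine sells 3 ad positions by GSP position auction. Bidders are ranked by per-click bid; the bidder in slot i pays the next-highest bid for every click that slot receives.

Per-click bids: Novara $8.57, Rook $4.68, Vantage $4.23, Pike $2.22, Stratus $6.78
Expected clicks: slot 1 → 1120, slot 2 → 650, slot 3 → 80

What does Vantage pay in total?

Vantage pays $0.00

Ranked by bid: $8.57 (Novara) > $6.78 (Stratus) > $4.68 (Rook) > $4.23 (Vantage) > …
Vantage ranks below slot 3 → no slot, pays nothing.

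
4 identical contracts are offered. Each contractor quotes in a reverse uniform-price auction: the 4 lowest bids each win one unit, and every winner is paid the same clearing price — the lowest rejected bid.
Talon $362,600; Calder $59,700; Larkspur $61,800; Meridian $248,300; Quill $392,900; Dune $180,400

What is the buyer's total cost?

Total cost: $1,450,400

Bids ranked low→high: 59,700 (Calder), 61,800 (Larkspur), 180,400 (Dune), 248,300 (Meridian), 362,600 (Talon), 392,900 (Quill)
Lowest 4: Calder, Larkspur, Dune, Meridian.
First losing bid is Talon's $362,600, which sets the uniform price.
Total cost = 4 × $362,600 = $1,450,400.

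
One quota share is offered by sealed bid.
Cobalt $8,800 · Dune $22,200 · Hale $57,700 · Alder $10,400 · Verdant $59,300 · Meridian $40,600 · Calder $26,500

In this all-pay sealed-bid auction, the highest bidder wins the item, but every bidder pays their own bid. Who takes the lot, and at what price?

Verdant pays $59,300

Bids in order: 59,300 (Verdant) > 57,700 (Hale) > 40,600 (Meridian) > 26,500 (Calder) > 22,200 (Dune) > 10,400 (Alder) > …
Verdant is highest and takes the item; every bidder forfeits their bid.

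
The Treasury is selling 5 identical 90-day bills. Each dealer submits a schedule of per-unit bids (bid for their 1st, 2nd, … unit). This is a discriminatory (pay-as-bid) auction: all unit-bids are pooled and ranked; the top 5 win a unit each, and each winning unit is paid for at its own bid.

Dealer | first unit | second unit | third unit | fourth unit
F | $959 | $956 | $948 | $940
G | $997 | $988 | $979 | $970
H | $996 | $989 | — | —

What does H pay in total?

H pays $1,985

Merging the schedules and taking the best 5: 997 (G-1), 996 (H-1), 989 (H-2), 988 (G-2), 979 (G-3)
Next rejected bid: $970 (not a price — pay-as-bid).
H's winning unit-bids: 996 + 989 = $1,985.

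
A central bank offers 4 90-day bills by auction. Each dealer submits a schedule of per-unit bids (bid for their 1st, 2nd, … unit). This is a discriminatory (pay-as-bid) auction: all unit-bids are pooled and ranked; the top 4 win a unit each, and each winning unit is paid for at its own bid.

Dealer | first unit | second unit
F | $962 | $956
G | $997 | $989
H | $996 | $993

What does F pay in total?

Pooled unit-bids ranked (top 4): 997 (G-1), 996 (H-1), 993 (H-2), 989 (G-2)
Next rejected bid: $962 (not a price — pay-as-bid).
F wins no units.

F pays $0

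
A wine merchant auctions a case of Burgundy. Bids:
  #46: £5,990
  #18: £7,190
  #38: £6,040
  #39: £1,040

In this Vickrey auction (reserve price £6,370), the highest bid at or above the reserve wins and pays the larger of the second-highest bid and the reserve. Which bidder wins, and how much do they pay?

Bids in order: 7,190 (#18) > 6,040 (#38) > 5,990 (#46) > 1,040 (#39)
Highest eligible bid: #18 at £7,190.
Second-highest bid £6,040 is below the reserve £6,370, so the reserve binds → payment £6,370.

#18 pays £6,370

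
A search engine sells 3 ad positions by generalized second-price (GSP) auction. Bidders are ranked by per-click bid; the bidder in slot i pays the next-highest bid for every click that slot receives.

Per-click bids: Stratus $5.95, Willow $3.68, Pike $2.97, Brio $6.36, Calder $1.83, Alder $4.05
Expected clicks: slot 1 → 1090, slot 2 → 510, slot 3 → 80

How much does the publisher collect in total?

Per-click bids in order: $6.36 (Brio) > $5.95 (Stratus) > $4.05 (Alder) > $3.68 (Willow) > …
Slot 1: Brio pays $5.95 × 1090 = $6485.50
Slot 2: Stratus pays $4.05 × 510 = $2065.50
Slot 3: Alder pays $3.68 × 80 = $294.40
Total = $8845.40

Total revenue: $8845.40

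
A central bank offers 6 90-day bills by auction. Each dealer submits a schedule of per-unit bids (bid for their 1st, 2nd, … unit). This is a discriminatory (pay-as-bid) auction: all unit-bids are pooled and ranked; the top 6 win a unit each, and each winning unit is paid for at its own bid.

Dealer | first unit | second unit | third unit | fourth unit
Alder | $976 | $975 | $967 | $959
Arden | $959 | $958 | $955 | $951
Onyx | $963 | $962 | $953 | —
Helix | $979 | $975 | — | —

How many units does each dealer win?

Pooled unit-bids ranked (top 6): 979 (Helix-1), 976 (Alder-1), 975 (Alder-2), 975 (Helix-2), 967 (Alder-3), 963 (Onyx-1)
Next rejected bid: $962 (not a price — pay-as-bid).
Allocation: Alder 3, Helix 2, Onyx 1.

Alder 3, Helix 2, Onyx 1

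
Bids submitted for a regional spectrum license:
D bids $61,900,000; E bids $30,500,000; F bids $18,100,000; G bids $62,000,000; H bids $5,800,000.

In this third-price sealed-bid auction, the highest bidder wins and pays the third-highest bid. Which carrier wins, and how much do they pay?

Bids ranked: 62,000,000 (G) > 61,900,000 (D) > 30,500,000 (E) > 18,100,000 (F) > 5,800,000 (H)
G is highest; pays the third-highest bid, $30,500,000.

G pays $30,500,000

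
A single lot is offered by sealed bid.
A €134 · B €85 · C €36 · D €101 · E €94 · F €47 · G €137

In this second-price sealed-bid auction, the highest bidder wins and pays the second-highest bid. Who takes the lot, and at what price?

G pays €134

Bids ranked: 137 (G) > 134 (A) > 101 (D) > 94 (E) > 85 (B) > 47 (F) > …
Second-price: G pays A's bid of €134.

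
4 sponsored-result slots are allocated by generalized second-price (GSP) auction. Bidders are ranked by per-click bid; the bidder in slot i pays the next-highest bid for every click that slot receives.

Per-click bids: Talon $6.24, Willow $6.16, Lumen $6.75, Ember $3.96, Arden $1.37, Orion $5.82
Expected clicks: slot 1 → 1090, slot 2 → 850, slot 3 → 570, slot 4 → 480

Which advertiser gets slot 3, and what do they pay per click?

Willow; $5.82 per click

Ranked by bid: $6.75 (Lumen) > $6.24 (Talon) > $6.16 (Willow) > $5.82 (Orion) > $3.96 (Ember) > …
Slot 3 goes to the third-ranked bidder, Willow, who pays the next bid down: $5.82/click.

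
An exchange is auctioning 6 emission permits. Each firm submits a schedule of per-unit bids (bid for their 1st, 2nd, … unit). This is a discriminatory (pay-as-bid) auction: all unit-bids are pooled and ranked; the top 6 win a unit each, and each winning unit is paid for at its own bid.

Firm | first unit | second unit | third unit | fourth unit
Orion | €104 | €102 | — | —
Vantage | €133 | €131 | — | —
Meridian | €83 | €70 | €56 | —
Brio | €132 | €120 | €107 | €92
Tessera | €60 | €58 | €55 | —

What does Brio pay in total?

Brio pays €359

All unit-bids, highest first — top 6: 133 (Vantage-1), 132 (Brio-1), 131 (Vantage-2), 120 (Brio-2), 107 (Brio-3), 104 (Orion-1)
Next rejected bid: €102 (not a price — pay-as-bid).
Brio's winning unit-bids: 132 + 120 + 107 = €359.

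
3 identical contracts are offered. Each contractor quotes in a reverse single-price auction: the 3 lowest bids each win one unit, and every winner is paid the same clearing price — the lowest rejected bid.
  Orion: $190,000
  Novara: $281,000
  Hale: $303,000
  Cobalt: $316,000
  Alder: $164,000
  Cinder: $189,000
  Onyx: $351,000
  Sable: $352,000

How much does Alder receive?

Alder is paid $281,000

Sorting: 164,000 (Alder), 189,000 (Cinder), 190,000 (Orion), 281,000 (Novara), 303,000 (Hale), …
Winners (3 units): Alder, Cinder, Orion.
Clearing price = lowest rejected bid = $281,000.
Alder wins → is paid $281,000.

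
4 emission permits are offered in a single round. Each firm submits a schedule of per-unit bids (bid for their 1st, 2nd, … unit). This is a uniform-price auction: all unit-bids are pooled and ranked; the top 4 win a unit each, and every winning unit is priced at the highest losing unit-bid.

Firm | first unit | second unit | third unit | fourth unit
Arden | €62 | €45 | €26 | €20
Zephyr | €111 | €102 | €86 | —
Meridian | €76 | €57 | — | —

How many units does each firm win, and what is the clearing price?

Meridian 1, Zephyr 3; clearing price €62

Merging the schedules and taking the best 4: 111 (Zephyr-1), 102 (Zephyr-2), 86 (Zephyr-3), 76 (Meridian-1)
First bid not allocated: €62.
Allocation: Meridian 1, Zephyr 3.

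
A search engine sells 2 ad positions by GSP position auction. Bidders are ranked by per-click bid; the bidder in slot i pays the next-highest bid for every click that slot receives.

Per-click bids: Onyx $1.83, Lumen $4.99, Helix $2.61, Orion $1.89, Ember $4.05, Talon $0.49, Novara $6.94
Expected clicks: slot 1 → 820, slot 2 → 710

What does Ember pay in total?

Ranked by bid: $6.94 (Novara) > $4.99 (Lumen) > $4.05 (Ember) > …
Ember ranks below slot 2 → no slot, pays nothing.

Ember pays $0.00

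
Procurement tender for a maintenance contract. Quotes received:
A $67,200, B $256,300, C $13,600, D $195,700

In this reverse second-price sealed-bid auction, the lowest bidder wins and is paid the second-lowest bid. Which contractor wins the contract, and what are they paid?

Bids ranked: 13,600 (C) < 67,200 (A) < 195,700 (D) < 256,300 (B)
C wins with the lowest bid; price is set by the runner-up at $67,200.

C is paid $67,200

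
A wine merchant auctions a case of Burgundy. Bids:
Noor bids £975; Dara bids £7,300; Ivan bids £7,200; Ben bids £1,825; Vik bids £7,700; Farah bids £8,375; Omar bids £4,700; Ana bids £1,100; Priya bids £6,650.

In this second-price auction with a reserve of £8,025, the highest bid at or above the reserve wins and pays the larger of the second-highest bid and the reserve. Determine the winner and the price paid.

Farah pays £8,025

Second-price auction with a reserve of £8,025: the highest bid at or above the reserve wins and pays the larger of the second-highest bid and the reserve.
Bids ranked: 8,375 (Farah) > 7,700 (Vik) > 7,300 (Dara) > 7,200 (Ivan) > 6,650 (Priya) > 4,700 (Omar) > …
Highest eligible bid: Farah at £8,375.
max(second-highest £7,700, reserve £8,025) = £8,025.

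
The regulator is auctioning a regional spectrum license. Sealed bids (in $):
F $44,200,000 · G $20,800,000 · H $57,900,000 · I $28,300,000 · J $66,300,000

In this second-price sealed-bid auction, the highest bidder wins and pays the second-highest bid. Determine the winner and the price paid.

J pays $57,900,000

Second-price sealed-bid auction: the highest bidder wins and pays the second-highest bid.
Bids ranked: 66,300,000 (J) > 57,900,000 (H) > 44,200,000 (F) > 28,300,000 (I) > 20,800,000 (G)
Second-price: J pays H's bid of $57,900,000.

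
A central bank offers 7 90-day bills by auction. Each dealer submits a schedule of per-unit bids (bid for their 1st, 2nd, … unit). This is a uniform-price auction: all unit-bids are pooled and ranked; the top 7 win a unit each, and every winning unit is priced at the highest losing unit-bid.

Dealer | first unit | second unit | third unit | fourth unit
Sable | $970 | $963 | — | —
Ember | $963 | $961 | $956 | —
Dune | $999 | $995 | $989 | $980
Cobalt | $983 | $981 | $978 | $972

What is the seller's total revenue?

Total revenue: $6,804

Merging the schedules and taking the best 7: 999 (Dune-1), 995 (Dune-2), 989 (Dune-3), 983 (Cobalt-1), 981 (Cobalt-2), 980 (Dune-4), 978 (Cobalt-3)
First bid not allocated: $972.
Allocation: Cobalt 3, Dune 4. Every unit priced at $972.
Revenue = 7 × 972 = $6,804.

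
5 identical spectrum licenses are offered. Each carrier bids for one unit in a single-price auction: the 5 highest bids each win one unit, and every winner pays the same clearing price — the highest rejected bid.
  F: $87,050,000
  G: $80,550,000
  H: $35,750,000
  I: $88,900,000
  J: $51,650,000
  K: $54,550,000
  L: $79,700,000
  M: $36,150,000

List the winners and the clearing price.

Sorting: 88,900,000 (I), 87,050,000 (F), 80,550,000 (G), 79,700,000 (L), 54,550,000 (K), 51,650,000 (J), 36,150,000 (M), …
Winners (5 units): I, F, G, L, K.
Highest unsuccessful bid: $51,650,000 → clearing price.

I, F, G, L, K; each pays $51,650,000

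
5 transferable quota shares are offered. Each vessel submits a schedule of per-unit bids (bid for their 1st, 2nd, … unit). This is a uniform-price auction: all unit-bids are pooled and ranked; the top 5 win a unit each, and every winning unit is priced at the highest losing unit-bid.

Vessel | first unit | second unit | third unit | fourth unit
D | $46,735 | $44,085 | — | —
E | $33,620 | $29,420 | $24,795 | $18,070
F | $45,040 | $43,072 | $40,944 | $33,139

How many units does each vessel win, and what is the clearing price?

D 2, F 3; clearing price $33,620

All unit-bids, highest first — top 5: 46,735 (D-1), 45,040 (F-1), 44,085 (D-2), 43,072 (F-2), 40,944 (F-3)
First bid not allocated: $33,620.
Allocation: D 2, F 3.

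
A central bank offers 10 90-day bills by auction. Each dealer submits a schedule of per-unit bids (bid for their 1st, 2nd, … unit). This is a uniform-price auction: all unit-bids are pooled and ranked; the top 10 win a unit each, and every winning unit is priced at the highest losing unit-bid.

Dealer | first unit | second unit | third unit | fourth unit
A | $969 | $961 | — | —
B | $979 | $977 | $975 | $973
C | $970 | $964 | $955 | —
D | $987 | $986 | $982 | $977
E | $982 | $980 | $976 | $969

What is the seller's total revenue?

Total revenue: $9,730

All unit-bids, highest first — top 10: 987 (D-1), 986 (D-2), 982 (D-3), 982 (E-1), 980 (E-2), 979 (B-1), 977 (B-2), 977 (D-4), 976 (E-3), 975 (B-3)
The (k+1)-th unit-bid is $973.
Allocation: B 3, D 4, E 3. Every unit priced at $973.
Revenue = 10 × 973 = $9,730.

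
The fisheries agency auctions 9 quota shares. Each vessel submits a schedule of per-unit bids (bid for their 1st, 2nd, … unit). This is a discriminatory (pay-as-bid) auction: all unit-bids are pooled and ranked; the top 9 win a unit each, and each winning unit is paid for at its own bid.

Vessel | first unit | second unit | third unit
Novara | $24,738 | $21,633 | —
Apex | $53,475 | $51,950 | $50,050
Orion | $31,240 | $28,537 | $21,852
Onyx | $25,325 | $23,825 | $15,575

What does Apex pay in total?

Apex pays $155,475

Pooled unit-bids ranked (top 9): 53,475 (Apex-1), 51,950 (Apex-2), 50,050 (Apex-3), 31,240 (Orion-1), 28,537 (Orion-2), 25,325 (Onyx-1), 24,738 (Novara-1), 23,825 (Onyx-2), 21,852 (Orion-3)
Next rejected bid: $21,633 (not a price — pay-as-bid).
Apex's winning unit-bids: 53,475 + 51,950 + 50,050 = $155,475.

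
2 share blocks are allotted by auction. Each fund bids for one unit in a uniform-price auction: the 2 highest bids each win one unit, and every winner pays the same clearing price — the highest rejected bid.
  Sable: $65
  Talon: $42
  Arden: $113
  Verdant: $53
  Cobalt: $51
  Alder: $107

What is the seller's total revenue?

Total revenue: $130

Sorting: 113 (Arden), 107 (Alder), 65 (Sable), 53 (Verdant), …
Winners (2 units): Arden, Alder.
Clearing price = highest rejected bid = $65.
Total revenue = 2 × $65 = $130.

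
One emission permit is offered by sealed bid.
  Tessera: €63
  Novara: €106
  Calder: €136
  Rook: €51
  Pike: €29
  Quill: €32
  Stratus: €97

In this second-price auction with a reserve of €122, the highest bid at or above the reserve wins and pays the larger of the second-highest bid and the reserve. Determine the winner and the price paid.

Sorting bids: 136 (Calder) > 106 (Novara) > 97 (Stratus) > 63 (Tessera) > 51 (Rook) > 32 (Quill) > …
Calder has the top bid at or above the reserve (€136).
Second-highest bid €106 is below the reserve €122, so the reserve binds → payment €122.

Calder pays €122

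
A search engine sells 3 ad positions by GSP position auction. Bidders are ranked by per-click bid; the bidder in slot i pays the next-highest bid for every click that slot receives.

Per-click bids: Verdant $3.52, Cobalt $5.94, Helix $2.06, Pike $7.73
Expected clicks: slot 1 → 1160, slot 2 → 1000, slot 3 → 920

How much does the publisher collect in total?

Per-click bids in order: $7.73 (Pike) > $5.94 (Cobalt) > $3.52 (Verdant) > $2.06 (Helix)
Slot 1: Pike pays $5.94 × 1160 = $6890.40
Slot 2: Cobalt pays $3.52 × 1000 = $3520.00
Slot 3: Verdant pays $2.06 × 920 = $1895.20
Total = $12305.60

Total revenue: $12305.60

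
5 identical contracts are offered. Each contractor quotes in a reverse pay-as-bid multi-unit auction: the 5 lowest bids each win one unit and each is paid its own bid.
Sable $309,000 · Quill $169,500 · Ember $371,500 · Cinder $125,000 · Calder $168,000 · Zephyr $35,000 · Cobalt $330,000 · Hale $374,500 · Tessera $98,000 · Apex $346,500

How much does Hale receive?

Sorting: 35,000 (Zephyr), 98,000 (Tessera), 125,000 (Cinder), 168,000 (Calder), 169,500 (Quill), 309,000 (Sable), 330,000 (Cobalt), …
The 5 lowest are Zephyr, Tessera, Cinder, Calder, Quill.
Hale does not win → $0.

Hale is paid $0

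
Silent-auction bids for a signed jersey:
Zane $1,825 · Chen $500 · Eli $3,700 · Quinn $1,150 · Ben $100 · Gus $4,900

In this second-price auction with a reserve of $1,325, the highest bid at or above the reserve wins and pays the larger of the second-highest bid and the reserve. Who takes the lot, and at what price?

Rule: the highest bid at or above the reserve wins and pays the larger of the second-highest bid and the reserve.
Sorting bids: 4,900 (Gus) > 3,700 (Eli) > 1,825 (Zane) > 1,150 (Quinn) > 500 (Chen) > 100 (Ben)
Gus has the top bid at or above the reserve ($4,900).
Second-highest bid $3,700 exceeds the reserve $1,325 → payment $3,700.

Gus pays $3,700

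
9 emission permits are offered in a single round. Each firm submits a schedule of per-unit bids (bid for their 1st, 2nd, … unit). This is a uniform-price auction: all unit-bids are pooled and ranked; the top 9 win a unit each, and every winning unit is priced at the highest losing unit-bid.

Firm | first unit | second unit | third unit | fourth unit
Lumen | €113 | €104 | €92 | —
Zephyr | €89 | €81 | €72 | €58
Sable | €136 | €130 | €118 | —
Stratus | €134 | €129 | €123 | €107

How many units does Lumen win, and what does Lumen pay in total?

All unit-bids, highest first — top 9: 136 (Sable-1), 134 (Stratus-1), 130 (Sable-2), 129 (Stratus-2), 123 (Stratus-3), 118 (Sable-3), 113 (Lumen-1), 107 (Stratus-4), 104 (Lumen-2)
First bid not allocated: €92.
Lumen wins 2 unit(s) at €92 each.

Lumen: 2 units, pays €184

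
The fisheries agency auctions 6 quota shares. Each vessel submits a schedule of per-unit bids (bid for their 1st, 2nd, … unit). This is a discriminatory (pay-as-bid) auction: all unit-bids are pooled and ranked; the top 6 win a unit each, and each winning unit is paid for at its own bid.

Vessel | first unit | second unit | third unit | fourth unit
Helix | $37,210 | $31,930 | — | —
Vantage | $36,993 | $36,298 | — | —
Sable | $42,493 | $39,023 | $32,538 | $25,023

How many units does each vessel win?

Pooled unit-bids ranked (top 6): 42,493 (Sable-1), 39,023 (Sable-2), 37,210 (Helix-1), 36,993 (Vantage-1), 36,298 (Vantage-2), 32,538 (Sable-3)
Next rejected bid: $31,930 (not a price — pay-as-bid).
Allocation: Helix 1, Sable 3, Vantage 2.

Helix 1, Sable 3, Vantage 2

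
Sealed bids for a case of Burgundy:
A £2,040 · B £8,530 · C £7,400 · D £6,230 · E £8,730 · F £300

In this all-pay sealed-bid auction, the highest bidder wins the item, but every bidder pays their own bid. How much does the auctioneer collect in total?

Bids ranked: 8,730 (E) > 8,530 (B) > 7,400 (C) > 6,230 (D) > 2,040 (A) > 300 (F)
E wins with the top bid; all bids are sunk regardless.
Every bidder forfeits their bid regardless of winning.
Revenue = 2,040 + 8,530 + 7,400 + 6,230 + 8,730 + 300 = £33,230.

Total revenue: £33,230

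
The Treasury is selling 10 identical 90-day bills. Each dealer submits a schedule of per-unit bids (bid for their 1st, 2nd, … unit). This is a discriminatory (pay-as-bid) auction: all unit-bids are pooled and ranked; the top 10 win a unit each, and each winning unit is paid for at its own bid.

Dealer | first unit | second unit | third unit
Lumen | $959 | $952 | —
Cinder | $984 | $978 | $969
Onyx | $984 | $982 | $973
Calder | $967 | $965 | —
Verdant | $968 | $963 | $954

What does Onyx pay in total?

Merging the schedules and taking the best 10: 984 (Cinder-1), 984 (Onyx-1), 982 (Onyx-2), 978 (Cinder-2), 973 (Onyx-3), 969 (Cinder-3), 968 (Verdant-1), 967 (Calder-1), 965 (Calder-2), 963 (Verdant-2)
Next rejected bid: $959 (not a price — pay-as-bid).
Onyx's winning unit-bids: 984 + 982 + 973 = $2,939.

Onyx pays $2,939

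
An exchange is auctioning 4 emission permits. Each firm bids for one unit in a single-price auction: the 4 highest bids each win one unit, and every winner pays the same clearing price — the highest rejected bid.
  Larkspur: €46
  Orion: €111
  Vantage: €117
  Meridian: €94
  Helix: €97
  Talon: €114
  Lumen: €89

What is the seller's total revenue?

Total revenue: €376

Bids ranked high→low: 117 (Vantage), 114 (Talon), 111 (Orion), 97 (Helix), 94 (Meridian), 89 (Lumen), …
The 4 highest are Vantage, Talon, Orion, Helix.
Highest unsuccessful bid: €94 → clearing price.
Total revenue = 4 × €94 = €376.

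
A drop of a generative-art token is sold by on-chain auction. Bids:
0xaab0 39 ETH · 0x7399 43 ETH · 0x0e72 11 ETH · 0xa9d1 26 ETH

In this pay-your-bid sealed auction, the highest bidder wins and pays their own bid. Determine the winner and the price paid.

0x7399 pays 43 ETH

Sorting bids: 43 (0x7399) > 39 (0xaab0) > 26 (0xa9d1) > 11 (0x0e72)
0x7399 is highest → pays own bid, 43 ETH.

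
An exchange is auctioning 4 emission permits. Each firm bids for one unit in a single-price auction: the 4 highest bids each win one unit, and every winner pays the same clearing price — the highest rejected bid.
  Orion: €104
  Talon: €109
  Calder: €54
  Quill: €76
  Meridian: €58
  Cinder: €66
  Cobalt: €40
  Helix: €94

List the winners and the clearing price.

Talon, Orion, Helix, Quill; each pays €66

Ordering the bids: 109 (Talon), 104 (Orion), 94 (Helix), 76 (Quill), 66 (Cinder), 58 (Meridian), …
Top 4: Talon, Orion, Helix, Quill.
Clearing price = highest rejected bid = €66.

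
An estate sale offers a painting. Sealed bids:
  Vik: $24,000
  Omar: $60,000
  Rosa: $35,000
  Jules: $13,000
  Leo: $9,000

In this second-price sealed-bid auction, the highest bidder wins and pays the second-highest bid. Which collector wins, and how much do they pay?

Sorting bids: 60,000 (Omar) > 35,000 (Rosa) > 24,000 (Vik) > 13,000 (Jules) > 9,000 (Leo)
Omar wins with the highest bid; price is set by the runner-up at $35,000.

Omar pays $35,000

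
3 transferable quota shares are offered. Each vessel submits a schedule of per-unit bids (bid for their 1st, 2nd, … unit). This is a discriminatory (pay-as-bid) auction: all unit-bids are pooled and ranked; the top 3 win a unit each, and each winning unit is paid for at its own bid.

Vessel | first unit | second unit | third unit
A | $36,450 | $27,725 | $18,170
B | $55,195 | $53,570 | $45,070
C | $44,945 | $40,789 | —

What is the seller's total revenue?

Merging the schedules and taking the best 3: 55,195 (B-1), 53,570 (B-2), 45,070 (B-3)
Next rejected bid: $44,945 (not a price — pay-as-bid).
Each winning unit pays its own bid.
Revenue = 55,195 + 53,570 + 45,070 = $153,835.

Total revenue: $153,835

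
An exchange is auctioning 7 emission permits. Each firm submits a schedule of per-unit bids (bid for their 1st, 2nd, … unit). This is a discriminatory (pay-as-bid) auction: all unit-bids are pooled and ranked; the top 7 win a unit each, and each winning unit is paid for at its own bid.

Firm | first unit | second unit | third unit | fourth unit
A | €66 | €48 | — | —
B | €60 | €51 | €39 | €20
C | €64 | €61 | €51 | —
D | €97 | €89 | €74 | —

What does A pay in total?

A pays €66

All unit-bids, highest first — top 7: 97 (D-1), 89 (D-2), 74 (D-3), 66 (A-1), 64 (C-1), 61 (C-2), 60 (B-1)
Next rejected bid: €51 (not a price — pay-as-bid).
A's winning unit-bids: 66 = €66.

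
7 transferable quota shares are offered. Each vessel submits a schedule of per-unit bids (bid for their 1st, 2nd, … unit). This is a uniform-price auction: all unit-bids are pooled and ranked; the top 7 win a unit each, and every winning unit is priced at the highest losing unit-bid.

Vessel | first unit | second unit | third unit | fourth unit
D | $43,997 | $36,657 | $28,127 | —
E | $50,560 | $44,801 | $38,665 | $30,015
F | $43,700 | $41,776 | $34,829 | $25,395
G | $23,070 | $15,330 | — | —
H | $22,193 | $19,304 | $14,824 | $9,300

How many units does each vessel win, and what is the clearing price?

D 2, E 3, F 2; clearing price $34,829

Pooled unit-bids ranked (top 7): 50,560 (E-1), 44,801 (E-2), 43,997 (D-1), 43,700 (F-1), 41,776 (F-2), 38,665 (E-3), 36,657 (D-2)
The (k+1)-th unit-bid is $34,829.
Allocation: D 2, E 3, F 2.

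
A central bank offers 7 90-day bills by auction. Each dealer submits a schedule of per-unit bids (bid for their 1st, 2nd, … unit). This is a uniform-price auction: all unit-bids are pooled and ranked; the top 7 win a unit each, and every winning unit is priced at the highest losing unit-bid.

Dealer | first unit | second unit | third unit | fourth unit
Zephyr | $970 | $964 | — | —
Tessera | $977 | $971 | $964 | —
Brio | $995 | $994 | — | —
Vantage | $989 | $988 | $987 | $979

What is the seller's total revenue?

Total revenue: $6,797

Pooled unit-bids ranked (top 7): 995 (Brio-1), 994 (Brio-2), 989 (Vantage-1), 988 (Vantage-2), 987 (Vantage-3), 979 (Vantage-4), 977 (Tessera-1)
First bid not allocated: $971.
Allocation: Brio 2, Tessera 1, Vantage 4. Every unit priced at $971.
Revenue = 7 × 971 = $6,797.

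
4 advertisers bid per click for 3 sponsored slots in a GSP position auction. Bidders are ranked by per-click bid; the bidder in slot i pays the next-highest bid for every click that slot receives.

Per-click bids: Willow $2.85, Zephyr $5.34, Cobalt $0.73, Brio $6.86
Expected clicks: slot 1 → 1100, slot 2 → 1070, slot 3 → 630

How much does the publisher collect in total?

Total revenue: $9383.40

Ranked by bid: $6.86 (Brio) > $5.34 (Zephyr) > $2.85 (Willow) > $0.73 (Cobalt)
Slot 1: Brio pays $5.34 × 1100 = $5874.00
Slot 2: Zephyr pays $2.85 × 1070 = $3049.50
Slot 3: Willow pays $0.73 × 630 = $459.90
Total = $9383.40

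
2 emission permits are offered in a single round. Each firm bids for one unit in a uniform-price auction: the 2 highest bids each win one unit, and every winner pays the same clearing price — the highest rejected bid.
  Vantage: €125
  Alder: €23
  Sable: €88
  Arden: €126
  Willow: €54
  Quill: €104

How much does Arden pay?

Arden pays €104

Ordering the bids: 126 (Arden), 125 (Vantage), 104 (Quill), 88 (Sable), …
Winners (2 units): Arden, Vantage.
First losing bid is Quill's €104, which sets the uniform price.
Arden wins → pays €104.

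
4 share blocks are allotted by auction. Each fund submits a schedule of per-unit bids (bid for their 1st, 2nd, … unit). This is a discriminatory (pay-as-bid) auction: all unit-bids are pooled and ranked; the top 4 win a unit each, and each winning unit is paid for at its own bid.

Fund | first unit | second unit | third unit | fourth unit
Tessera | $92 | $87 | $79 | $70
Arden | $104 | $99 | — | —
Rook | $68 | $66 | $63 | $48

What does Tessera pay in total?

Tessera pays $179

All unit-bids, highest first — top 4: 104 (Arden-1), 99 (Arden-2), 92 (Tessera-1), 87 (Tessera-2)
Next rejected bid: $79 (not a price — pay-as-bid).
Tessera's winning unit-bids: 92 + 87 = $179.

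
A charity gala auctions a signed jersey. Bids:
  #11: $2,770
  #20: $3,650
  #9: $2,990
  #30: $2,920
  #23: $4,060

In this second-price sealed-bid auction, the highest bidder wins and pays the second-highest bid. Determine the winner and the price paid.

Bids ranked: 4,060 (#23) > 3,650 (#20) > 2,990 (#9) > 2,920 (#30) > 2,770 (#11)
#23 wins with the highest bid; price is set by the runner-up at $3,650.

#23 pays $3,650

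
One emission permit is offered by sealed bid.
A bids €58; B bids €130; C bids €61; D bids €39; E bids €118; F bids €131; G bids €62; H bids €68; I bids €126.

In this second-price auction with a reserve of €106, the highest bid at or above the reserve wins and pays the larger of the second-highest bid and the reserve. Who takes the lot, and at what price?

Second-price auction with a reserve of €106: the highest bid at or above the reserve wins and pays the larger of the second-highest bid and the reserve.
Sorting bids: 131 (F) > 130 (B) > 126 (I) > 118 (E) > 68 (H) > 62 (G) > …
F has the top bid at or above the reserve (€131).
max(second-highest €130, reserve €106) = €130; the reserve does not bind.

F pays €130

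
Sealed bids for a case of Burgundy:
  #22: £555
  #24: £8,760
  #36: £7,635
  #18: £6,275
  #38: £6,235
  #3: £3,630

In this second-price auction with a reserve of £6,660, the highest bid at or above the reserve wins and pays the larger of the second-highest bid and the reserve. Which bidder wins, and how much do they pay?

Sorting bids: 8,760 (#24) > 7,635 (#36) > 6,275 (#18) > 6,235 (#38) > 3,630 (#3) > 555 (#22)
#24 has the top bid at or above the reserve (£8,760).
max(second-highest £7,635, reserve £6,660) = £7,635; the reserve does not bind.

#24 pays £7,635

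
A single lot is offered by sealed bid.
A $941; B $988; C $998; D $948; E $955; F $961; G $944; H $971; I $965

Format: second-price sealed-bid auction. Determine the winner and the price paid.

Second-price sealed-bid auction: the highest bidder wins and pays the second-highest bid.
Bids ranked: 998 (C) > 988 (B) > 971 (H) > 965 (I) > 961 (F) > 955 (E) > …
C is highest; pays the second-highest bid, $988.

C pays $988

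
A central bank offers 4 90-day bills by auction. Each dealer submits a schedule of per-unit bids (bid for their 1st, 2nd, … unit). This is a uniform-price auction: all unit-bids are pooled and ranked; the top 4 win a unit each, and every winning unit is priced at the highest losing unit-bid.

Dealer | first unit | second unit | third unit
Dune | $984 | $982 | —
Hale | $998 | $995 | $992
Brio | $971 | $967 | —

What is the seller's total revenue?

Pooled unit-bids ranked (top 4): 998 (Hale-1), 995 (Hale-2), 992 (Hale-3), 984 (Dune-1)
Highest rejected unit-bid = $982.
Allocation: Dune 1, Hale 3. Every unit priced at $982.
Revenue = 4 × 982 = $3,928.

Total revenue: $3,928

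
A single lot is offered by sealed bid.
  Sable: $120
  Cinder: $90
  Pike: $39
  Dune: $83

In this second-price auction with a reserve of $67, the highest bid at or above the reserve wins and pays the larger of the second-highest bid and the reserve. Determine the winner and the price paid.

Bids ranked: 120 (Sable) > 90 (Cinder) > 83 (Dune) > 39 (Pike)
Highest eligible bid: Sable at $120.
Second-highest bid $90 exceeds the reserve $67 → payment $90.

Sable pays $90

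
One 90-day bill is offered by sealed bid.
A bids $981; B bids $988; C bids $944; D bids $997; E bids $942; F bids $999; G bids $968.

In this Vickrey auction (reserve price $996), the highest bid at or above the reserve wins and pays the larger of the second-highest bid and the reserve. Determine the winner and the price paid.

F pays $997

Rule: the highest bid at or above the reserve wins and pays the larger of the second-highest bid and the reserve.
Bids in order: 999 (F) > 997 (D) > 988 (B) > 981 (A) > 968 (G) > 944 (C) > …
Highest eligible bid: F at $999.
Second-highest bid $997 exceeds the reserve $996 → payment $997.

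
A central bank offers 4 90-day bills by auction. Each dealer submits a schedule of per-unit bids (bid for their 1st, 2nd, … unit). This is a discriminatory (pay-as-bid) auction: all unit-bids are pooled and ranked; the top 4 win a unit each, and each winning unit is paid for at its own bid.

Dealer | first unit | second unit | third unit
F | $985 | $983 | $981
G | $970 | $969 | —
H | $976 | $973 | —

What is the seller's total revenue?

Total revenue: $3,925

All unit-bids, highest first — top 4: 985 (F-1), 983 (F-2), 981 (F-3), 976 (H-1)
Next rejected bid: $973 (not a price — pay-as-bid).
Each winning unit pays its own bid.
Revenue = 985 + 983 + 981 + 976 = $3,925.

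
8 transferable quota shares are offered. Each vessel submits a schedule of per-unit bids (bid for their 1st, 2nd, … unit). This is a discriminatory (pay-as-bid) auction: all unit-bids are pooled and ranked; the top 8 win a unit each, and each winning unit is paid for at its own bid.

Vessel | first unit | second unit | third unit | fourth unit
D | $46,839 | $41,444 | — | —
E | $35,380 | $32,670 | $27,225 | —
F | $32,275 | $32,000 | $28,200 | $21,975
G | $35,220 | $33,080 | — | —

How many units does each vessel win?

D 2, E 2, F 2, G 2

Merging the schedules and taking the best 8: 46,839 (D-1), 41,444 (D-2), 35,380 (E-1), 35,220 (G-1), 33,080 (G-2), 32,670 (E-2), 32,275 (F-1), 32,000 (F-2)
Next rejected bid: $28,200 (not a price — pay-as-bid).
Allocation: D 2, E 2, F 2, G 2.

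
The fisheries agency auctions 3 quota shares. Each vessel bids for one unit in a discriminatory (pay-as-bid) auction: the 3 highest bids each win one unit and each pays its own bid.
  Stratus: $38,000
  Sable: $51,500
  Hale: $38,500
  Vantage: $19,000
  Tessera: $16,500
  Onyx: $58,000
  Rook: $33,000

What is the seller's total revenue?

Bids ranked high→low: 58,000 (Onyx), 51,500 (Sable), 38,500 (Hale), 38,000 (Stratus), 33,000 (Rook), …
Top 3: Onyx, Sable, Hale.
Total revenue = 58,000 + 51,500 + 38,500 = $148,000.

Total revenue: $148,000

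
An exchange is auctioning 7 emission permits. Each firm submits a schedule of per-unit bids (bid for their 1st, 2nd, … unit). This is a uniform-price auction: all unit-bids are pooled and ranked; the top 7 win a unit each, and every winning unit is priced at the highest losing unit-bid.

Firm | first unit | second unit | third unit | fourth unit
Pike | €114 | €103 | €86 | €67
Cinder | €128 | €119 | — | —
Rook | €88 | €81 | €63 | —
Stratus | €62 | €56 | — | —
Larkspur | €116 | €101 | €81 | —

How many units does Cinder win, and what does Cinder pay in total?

Cinder: 2 units, pays €172

Merging the schedules and taking the best 7: 128 (Cinder-1), 119 (Cinder-2), 116 (Larkspur-1), 114 (Pike-1), 103 (Pike-2), 101 (Larkspur-2), 88 (Rook-1)
The (k+1)-th unit-bid is €86.
Cinder wins 2 unit(s) at €86 each.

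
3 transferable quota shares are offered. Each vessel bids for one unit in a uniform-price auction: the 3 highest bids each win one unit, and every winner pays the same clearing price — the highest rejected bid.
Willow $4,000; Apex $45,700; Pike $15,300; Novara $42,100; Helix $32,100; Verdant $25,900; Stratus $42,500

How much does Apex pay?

Bids ranked high→low: 45,700 (Apex), 42,500 (Stratus), 42,100 (Novara), 32,100 (Helix), 25,900 (Verdant), …
Top 3: Apex, Stratus, Novara.
Highest unsuccessful bid: $32,100 → clearing price.
Apex wins → pays $32,100.

Apex pays $32,100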